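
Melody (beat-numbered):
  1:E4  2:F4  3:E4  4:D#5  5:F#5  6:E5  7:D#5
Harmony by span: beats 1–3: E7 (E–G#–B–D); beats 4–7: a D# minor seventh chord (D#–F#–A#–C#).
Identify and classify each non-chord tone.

F4 (beat 2) — neighbor tone; E5 (beat 6) — passing tone.

The harmony at that moment is E dominant seventh chord (E, G#, B, D); F4 is not a chord tone.
It is approached by step up from E4 and left by step down to E4.
Step away and step back to the same note — a neighbor tone (upper neighbor).
The harmony at that moment is D# minor seventh chord (D#, F#, A#, C#); E5 is not a chord tone.
It is approached by step down from F#5 and left by step down to D#5.
Step in, step out in the same direction — a passing tone.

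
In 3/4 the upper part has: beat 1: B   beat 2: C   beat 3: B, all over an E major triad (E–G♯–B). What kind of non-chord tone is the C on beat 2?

Upper neighbor tone.

The harmony at that moment is E major triad (E, G♯, B); C is not a chord tone.
It is approached by step up from B and left by step down to B.
Step away and step back to the same note — a neighbor tone (upper neighbor).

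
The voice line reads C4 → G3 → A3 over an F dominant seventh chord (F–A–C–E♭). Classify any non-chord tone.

G3 is an appoggiatura.

The harmony at that moment is F dominant seventh chord (F, A, C, E♭); G3 is not a chord tone.
It is approached by leap down from C4 and left by step up to A3.
Leap in, step out — an appoggiatura.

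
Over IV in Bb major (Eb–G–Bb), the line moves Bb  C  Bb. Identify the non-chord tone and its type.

The harmony at that moment is Eb major triad (Eb, G, Bb); C is not a chord tone.
It is approached by step up from Bb and left by step down to Bb.
Step away and step back to the same note — a neighbor tone (upper neighbor).

C is a neighbor tone.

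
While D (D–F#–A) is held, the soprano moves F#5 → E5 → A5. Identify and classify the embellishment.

The harmony at that moment is D major triad (D, F#, A); E5 is not a chord tone.
It is approached by step down from F#5 and left by leap up to A5.
Step in, leap out — an escape tone.

E5 is an escape tone.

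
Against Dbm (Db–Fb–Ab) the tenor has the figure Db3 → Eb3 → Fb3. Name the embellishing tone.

Eb3 is a passing tone.

The harmony at that moment is Db minor triad (Db, Fb, Ab); Eb3 is not a chord tone.
It is approached by step up from Db3 and left by step up to Fb3.
Step in, step out in the same direction — a passing tone.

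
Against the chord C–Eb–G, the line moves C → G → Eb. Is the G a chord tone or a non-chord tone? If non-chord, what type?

C minor triad contains C, Eb, G; G is the fifth, so it is a chord tone.

Chord tone (the fifth of C minor triad).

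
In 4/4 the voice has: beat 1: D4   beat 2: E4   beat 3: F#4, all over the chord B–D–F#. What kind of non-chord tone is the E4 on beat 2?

The harmony at that moment is B minor triad (B, D, F#); E4 is not a chord tone.
It is approached by step up from D4 and left by step up to F#4.
Step in, step out in the same direction — a passing tone.

Passing tone.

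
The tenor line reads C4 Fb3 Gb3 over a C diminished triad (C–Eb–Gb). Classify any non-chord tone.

The harmony at that moment is C diminished triad (C, Eb, Gb); Fb3 is not a chord tone.
It is approached by leap down from C4 and left by step up to Gb3.
Leap in, step out — an appoggiatura.

Fb3 is an appoggiatura.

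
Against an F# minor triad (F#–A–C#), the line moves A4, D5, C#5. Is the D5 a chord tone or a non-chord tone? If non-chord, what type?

Non-chord tone — an appoggiatura.

The harmony at that moment is F# minor triad (F#, A, C#); D5 is not a chord tone.
It is approached by leap up from A4 and left by step down to C#5.
Leap in, step out — an appoggiatura.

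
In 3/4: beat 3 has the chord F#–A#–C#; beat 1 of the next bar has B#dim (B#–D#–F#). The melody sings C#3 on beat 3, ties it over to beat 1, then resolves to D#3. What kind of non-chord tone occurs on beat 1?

The harmony at that moment is B# diminished triad (B#, D#, F#); C#3 is not a chord tone.
It is held over (the same pitch as the preceding C#3) and left by step up to D#3.
Held over from the previous chord and resolving up by step — a retardation.

Retardation.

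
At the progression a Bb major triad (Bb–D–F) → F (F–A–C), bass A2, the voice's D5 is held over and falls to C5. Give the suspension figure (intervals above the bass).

4–3 suspension.

At the second chord the bass is A2. The suspended D5 lies a fourth above the bass; after resolving down by step to C5, the interval above the bass becomes a third.
Suspension figures are named by those two intervals: 4–3.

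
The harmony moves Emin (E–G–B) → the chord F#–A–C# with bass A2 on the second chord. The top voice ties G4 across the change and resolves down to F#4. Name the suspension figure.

7–6 suspension.

At the second chord the bass is A2. The suspended G4 lies a seventh above the bass; after resolving down by step to F#4, the interval above the bass becomes a sixth.
Suspension figures are named by those two intervals: 7–6.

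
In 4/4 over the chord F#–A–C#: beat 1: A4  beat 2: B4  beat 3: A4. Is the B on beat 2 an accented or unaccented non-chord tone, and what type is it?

The harmony at that moment is F# minor triad (F#, A, C#); B4 is not a chord tone.
It is approached by step up from A4 and left by step down to A4.
Step away and step back to the same note — a neighbor tone (upper neighbor).
It falls on a weak beat, so it is unaccented.

Unaccented neighbor tone.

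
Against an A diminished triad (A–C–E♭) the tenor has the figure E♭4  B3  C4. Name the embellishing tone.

B3 is an appoggiatura.

The harmony at that moment is A diminished triad (A, C, E♭); B3 is not a chord tone.
It is approached by leap down from E♭4 and left by step up to C4.
Leap in, step out — an appoggiatura.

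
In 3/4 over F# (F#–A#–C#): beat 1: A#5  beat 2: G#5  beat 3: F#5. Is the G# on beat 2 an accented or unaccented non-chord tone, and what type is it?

The harmony at that moment is F# major triad (F#, A#, C#); G#5 is not a chord tone.
It is approached by step down from A#5 and left by step down to F#5.
Step in, step out in the same direction — a passing tone.
It falls on a weak beat, so it is unaccented.

Unaccented passing tone.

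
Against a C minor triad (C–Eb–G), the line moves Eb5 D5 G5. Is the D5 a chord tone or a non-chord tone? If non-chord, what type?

The harmony at that moment is C minor triad (C, Eb, G); D5 is not a chord tone.
It is approached by step down from Eb5 and left by leap up to G5.
Step in, leap out — an escape tone.

Non-chord tone — an escape tone.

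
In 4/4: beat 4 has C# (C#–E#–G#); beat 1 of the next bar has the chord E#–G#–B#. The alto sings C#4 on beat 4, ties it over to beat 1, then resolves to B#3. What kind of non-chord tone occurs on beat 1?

The harmony at that moment is E# minor triad (E#, G#, B#); C#4 is not a chord tone.
It is held over (the same pitch as the preceding C#4) and left by step down to B#3.
Held over from the previous chord and resolving down by step — a suspension.

Suspension.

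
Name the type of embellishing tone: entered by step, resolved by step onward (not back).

Passing tone.

Approach: by step. Departure: by step, continuing in the same direction.
Stepwise on both sides with no change of direction means the note fills in the space between two different chord tones — a passing tone. (Had it turned back to its starting note it would be a neighbor tone instead.)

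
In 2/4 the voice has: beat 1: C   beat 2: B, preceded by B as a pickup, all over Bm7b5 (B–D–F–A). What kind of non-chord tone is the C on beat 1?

Upper neighbor tone.

The harmony at that moment is B half-diminished seventh chord (B, D, F, A); C is not a chord tone.
It is approached by step up from B and left by step down to B.
Step away and step back to the same note — a neighbor tone (upper neighbor).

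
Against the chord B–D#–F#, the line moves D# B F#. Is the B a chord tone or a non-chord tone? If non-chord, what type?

Chord tone (the root of B major triad).

B major triad contains B, D#, F#; B is the root, so it is a chord tone.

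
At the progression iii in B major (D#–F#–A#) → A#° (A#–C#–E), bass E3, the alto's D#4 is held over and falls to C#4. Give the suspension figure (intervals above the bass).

7–6 suspension.

At the second chord the bass is E3. The suspended D#4 lies a seventh above the bass; after resolving down by step to C#4, the interval above the bass becomes a sixth.
Suspension figures are named by those two intervals: 7–6.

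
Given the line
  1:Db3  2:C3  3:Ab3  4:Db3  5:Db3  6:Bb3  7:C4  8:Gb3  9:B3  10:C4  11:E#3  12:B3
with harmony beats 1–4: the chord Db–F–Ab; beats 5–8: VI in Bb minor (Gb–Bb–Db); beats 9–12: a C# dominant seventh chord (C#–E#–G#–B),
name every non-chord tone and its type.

C3 (beat 2) — escape tone; C4 (beat 7) — escape tone; C4 (beat 10) — escape tone.

The harmony at that moment is Db major triad (Db, F, Ab); C3 is not a chord tone.
It is approached by step down from Db3 and left by leap up to Ab3.
Step in, leap out — an escape tone.
The harmony at that moment is Gb major triad (Gb, Bb, Db); C4 is not a chord tone.
It is approached by step up from Bb3 and left by leap down to Gb3.
Step in, leap out — an escape tone.
The harmony at that moment is C# dominant seventh chord (C#, E#, G#, B); C4 is not a chord tone.
It is approached by step up from B3 and left by leap down to E#3.
Step in, leap out — an escape tone.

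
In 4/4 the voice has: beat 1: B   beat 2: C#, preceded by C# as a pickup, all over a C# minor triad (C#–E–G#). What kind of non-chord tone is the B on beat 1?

Lower neighbor tone.

The harmony at that moment is C# minor triad (C#, E, G#); B is not a chord tone.
It is approached by step down from C# and left by step up to C#.
Step away and step back to the same note — a neighbor tone (lower neighbor).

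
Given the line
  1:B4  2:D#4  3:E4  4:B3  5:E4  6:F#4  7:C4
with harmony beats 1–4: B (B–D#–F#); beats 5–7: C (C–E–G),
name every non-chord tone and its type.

E4 (beat 3) — escape tone; F#4 (beat 6) — escape tone.

The harmony at that moment is B major triad (B, D#, F#); E4 is not a chord tone.
It is approached by step up from D#4 and left by leap down to B3.
Step in, leap out — an escape tone.
The harmony at that moment is C major triad (C, E, G); F#4 is not a chord tone.
It is approached by step up from E4 and left by leap down to C4.
Step in, leap out — an escape tone.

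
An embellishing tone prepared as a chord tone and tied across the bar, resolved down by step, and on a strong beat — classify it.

Suspension.

Approach: by preparation — the pitch is first a chord tone, then held (tied or repeated) while the harmony changes under it. Departure: down by step. Metric position: strong.
A prepared dissonance that resolves downward by step — a suspension. (The same figure resolving upward would be a retardation.)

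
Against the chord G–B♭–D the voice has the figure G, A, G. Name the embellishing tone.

A is a neighbor tone.

The harmony at that moment is G minor triad (G, B♭, D); A is not a chord tone.
It is approached by step up from G and left by step down to G.
Step away and step back to the same note — a neighbor tone (upper neighbor).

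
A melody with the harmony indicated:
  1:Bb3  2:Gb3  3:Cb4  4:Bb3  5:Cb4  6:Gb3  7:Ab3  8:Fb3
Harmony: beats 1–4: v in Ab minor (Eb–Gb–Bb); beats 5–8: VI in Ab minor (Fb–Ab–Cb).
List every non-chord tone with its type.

Cb4 (beat 3) — appoggiatura; Gb3 (beat 6) — appoggiatura.

The harmony at that moment is Eb minor triad (Eb, Gb, Bb); Cb4 is not a chord tone.
It is approached by leap up from Gb3 and left by step down to Bb3.
Leap in, step out — an appoggiatura.
The harmony at that moment is Fb major triad (Fb, Ab, Cb); Gb3 is not a chord tone.
It is approached by leap down from Cb4 and left by step up to Ab3.
Leap in, step out — an appoggiatura.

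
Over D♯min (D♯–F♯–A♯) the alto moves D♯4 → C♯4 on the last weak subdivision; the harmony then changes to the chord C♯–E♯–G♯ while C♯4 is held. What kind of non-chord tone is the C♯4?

The harmony at that moment is D♯ minor triad (D♯, F♯, A♯); C♯4 is not a chord tone.
It is approached by step down from D♯4 and then sustained as the same pitch into the next harmony.
Arriving early and becoming a chord tone when the harmony changes — an anticipation.

C♯4 is an anticipation.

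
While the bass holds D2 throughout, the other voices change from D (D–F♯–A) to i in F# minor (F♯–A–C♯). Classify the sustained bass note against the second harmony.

The harmony at that moment is F♯ minor triad (F♯, A, C♯); D2 is not a chord tone.
It is held over (the same pitch as the preceding D2) and then sustained as the same pitch into the next harmony.
Sustained through a change of harmony — a pedal tone.

Pedal tone (pedal point).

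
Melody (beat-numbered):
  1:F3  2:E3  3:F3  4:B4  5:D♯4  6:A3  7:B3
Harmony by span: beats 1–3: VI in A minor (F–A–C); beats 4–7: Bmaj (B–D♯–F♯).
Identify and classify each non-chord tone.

The harmony at that moment is F major triad (F, A, C); E3 is not a chord tone.
It is approached by step down from F3 and left by step up to F3.
Step away and step back to the same note — a neighbor tone (lower neighbor).
The harmony at that moment is B major triad (B, D♯, F♯); A3 is not a chord tone.
It is approached by leap down from D♯4 and left by step up to B3.
Leap in, step out — an appoggiatura.

E3 (beat 2) — neighbor tone; A3 (beat 6) — appoggiatura.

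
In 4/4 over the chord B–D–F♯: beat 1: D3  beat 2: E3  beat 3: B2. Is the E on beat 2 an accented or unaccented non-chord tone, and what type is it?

Unaccented escape tone.

The harmony at that moment is B minor triad (B, D, F♯); E3 is not a chord tone.
It is approached by step up from D3 and left by leap down to B2.
Step in, leap out — an escape tone.
It falls on a weak beat, so it is unaccented.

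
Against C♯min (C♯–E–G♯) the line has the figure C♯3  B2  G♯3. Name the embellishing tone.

The harmony at that moment is C♯ minor triad (C♯, E, G♯); B2 is not a chord tone.
It is approached by step down from C♯3 and left by leap up to G♯3.
Step in, leap out — an escape tone.

B2 is an escape tone.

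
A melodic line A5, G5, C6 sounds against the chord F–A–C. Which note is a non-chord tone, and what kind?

G5 is an escape tone.

The harmony at that moment is F major triad (F, A, C); G5 is not a chord tone.
It is approached by step down from A5 and left by leap up to C6.
Step in, leap out — an escape tone.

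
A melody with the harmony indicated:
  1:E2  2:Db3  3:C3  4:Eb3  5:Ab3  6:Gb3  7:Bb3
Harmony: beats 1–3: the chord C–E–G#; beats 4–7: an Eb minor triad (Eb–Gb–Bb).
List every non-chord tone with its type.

Db3 (beat 2) — appoggiatura; Ab3 (beat 5) — appoggiatura.

The harmony at that moment is C augmented triad (C, E, G#); Db3 is not a chord tone.
It is approached by leap up from E2 and left by step down to C3.
Leap in, step out — an appoggiatura.
The harmony at that moment is Eb minor triad (Eb, Gb, Bb); Ab3 is not a chord tone.
It is approached by leap up from Eb3 and left by step down to Gb3.
Leap in, step out — an appoggiatura.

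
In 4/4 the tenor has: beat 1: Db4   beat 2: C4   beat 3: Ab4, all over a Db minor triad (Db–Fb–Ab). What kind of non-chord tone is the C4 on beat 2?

Escape tone.

The harmony at that moment is Db minor triad (Db, Fb, Ab); C4 is not a chord tone.
It is approached by step down from Db4 and left by leap up to Ab4.
Step in, leap out, on a weak beat — an escape tone.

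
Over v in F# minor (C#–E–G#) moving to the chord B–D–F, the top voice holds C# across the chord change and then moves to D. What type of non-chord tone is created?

The harmony at that moment is B diminished triad (B, D, F); C# is not a chord tone.
It is held over (the same pitch as the preceding C#) and left by step up to D.
Held over from the previous chord and resolving up by step — a retardation.

C# is a retardation.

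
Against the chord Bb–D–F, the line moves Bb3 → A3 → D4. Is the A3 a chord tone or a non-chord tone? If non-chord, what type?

Non-chord tone — an escape tone.

The harmony at that moment is Bb major triad (Bb, D, F); A3 is not a chord tone.
It is approached by step down from Bb3 and left by leap up to D4.
Step in, leap out — an escape tone.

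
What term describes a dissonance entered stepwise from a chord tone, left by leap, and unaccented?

Approach: by step. Departure: by leap. Metric position: weak.
Step in, leap out, from a weak position — an escape tone (échappée). (It is the mirror image of the appoggiatura, which leaps in and steps out on a strong beat.)

Escape tone.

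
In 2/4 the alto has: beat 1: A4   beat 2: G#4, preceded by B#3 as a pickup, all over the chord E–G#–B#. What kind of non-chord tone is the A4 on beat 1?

Appoggiatura.

The harmony at that moment is E augmented triad (E, G#, B#); A4 is not a chord tone.
It is approached by leap up from B#3 and left by step down to G#4.
Leap in, step out, metrically accented — an appoggiatura.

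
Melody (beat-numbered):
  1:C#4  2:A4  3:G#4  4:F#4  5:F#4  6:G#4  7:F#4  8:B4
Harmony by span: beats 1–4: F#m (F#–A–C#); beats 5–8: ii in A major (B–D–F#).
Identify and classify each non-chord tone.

The harmony at that moment is F# minor triad (F#, A, C#); G#4 is not a chord tone.
It is approached by step down from A4 and left by step down to F#4.
Step in, step out in the same direction — a passing tone.
The harmony at that moment is B minor triad (B, D, F#); G#4 is not a chord tone.
It is approached by step up from F#4 and left by step down to F#4.
Step away and step back to the same note — a neighbor tone (upper neighbor).

G#4 (beat 3) — passing tone; G#4 (beat 6) — neighbor tone.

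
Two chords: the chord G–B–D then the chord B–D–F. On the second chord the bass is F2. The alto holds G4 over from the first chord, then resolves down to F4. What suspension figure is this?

9–8 suspension.

At the second chord the bass is F2. The suspended G4 lies a ninth above the bass; after resolving down by step to F4, the interval above the bass becomes an octave.
Suspension figures are named by those two intervals: 9–8.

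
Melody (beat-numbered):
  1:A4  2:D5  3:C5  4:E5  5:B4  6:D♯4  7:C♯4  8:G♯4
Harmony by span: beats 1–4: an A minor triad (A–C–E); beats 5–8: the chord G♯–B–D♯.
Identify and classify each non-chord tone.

D5 (beat 2) — appoggiatura; C♯4 (beat 7) — escape tone.

The harmony at that moment is A minor triad (A, C, E); D5 is not a chord tone.
It is approached by leap up from A4 and left by step down to C5.
Leap in, step out — an appoggiatura.
The harmony at that moment is G♯ minor triad (G♯, B, D♯); C♯4 is not a chord tone.
It is approached by step down from D♯4 and left by leap up to G♯4.
Step in, leap out — an escape tone.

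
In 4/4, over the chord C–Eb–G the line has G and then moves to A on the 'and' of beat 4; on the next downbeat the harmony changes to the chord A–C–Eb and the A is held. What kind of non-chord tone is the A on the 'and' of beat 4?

The harmony at that moment is C minor triad (C, Eb, G); A is not a chord tone.
It is approached by step up from G and then sustained as the same pitch into the next harmony.
Arriving early and becoming a chord tone when the harmony changes — an anticipation.

Anticipation.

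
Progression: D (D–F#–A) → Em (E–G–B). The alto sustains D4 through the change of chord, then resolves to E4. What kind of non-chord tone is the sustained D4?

D4 is a retardation.

The harmony at that moment is E minor triad (E, G, B); D4 is not a chord tone.
It is held over (the same pitch as the preceding D4) and left by step up to E4.
Held over from the previous chord and resolving up by step — a retardation.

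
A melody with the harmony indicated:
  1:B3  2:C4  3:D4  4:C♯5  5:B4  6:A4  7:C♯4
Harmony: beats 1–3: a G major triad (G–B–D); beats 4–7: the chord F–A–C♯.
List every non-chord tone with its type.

C4 (beat 2) — passing tone; B4 (beat 5) — passing tone.

The harmony at that moment is G major triad (G, B, D); C4 is not a chord tone.
It is approached by step up from B3 and left by step up to D4.
Step in, step out in the same direction — a passing tone.
The harmony at that moment is F augmented triad (F, A, C♯); B4 is not a chord tone.
It is approached by step down from C♯5 and left by step down to A4.
Step in, step out in the same direction — a passing tone.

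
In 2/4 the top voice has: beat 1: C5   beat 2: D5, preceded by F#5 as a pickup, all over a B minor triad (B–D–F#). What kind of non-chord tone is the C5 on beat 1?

The harmony at that moment is B minor triad (B, D, F#); C5 is not a chord tone.
It is approached by leap down from F#5 and left by step up to D5.
Leap in, step out, metrically accented — an appoggiatura.

Appoggiatura.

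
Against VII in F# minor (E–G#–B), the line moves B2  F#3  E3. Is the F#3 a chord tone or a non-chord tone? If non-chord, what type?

The harmony at that moment is E major triad (E, G#, B); F#3 is not a chord tone.
It is approached by leap up from B2 and left by step down to E3.
Leap in, step out — an appoggiatura.

Non-chord tone — an appoggiatura.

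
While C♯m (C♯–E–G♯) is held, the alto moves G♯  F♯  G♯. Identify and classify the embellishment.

The harmony at that moment is C♯ minor triad (C♯, E, G♯); F♯ is not a chord tone.
It is approached by step down from G♯ and left by step up to G♯.
Step away and step back to the same note — a neighbor tone (lower neighbor).

F♯ is a neighbor tone.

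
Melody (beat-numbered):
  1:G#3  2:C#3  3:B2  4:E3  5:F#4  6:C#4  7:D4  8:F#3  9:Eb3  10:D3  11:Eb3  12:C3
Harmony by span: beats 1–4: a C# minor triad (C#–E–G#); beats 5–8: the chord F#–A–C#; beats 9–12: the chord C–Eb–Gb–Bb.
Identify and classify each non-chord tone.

The harmony at that moment is C# minor triad (C#, E, G#); B2 is not a chord tone.
It is approached by step down from C#3 and left by leap up to E3.
Step in, leap out — an escape tone.
The harmony at that moment is F# minor triad (F#, A, C#); D4 is not a chord tone.
It is approached by step up from C#4 and left by leap down to F#3.
Step in, leap out — an escape tone.
The harmony at that moment is C half-diminished seventh chord (C, Eb, Gb, Bb); D3 is not a chord tone.
It is approached by step down from Eb3 and left by step up to Eb3.
Step away and step back to the same note — a neighbor tone (lower neighbor).

B2 (beat 3) — escape tone; D4 (beat 7) — escape tone; D3 (beat 10) — neighbor tone.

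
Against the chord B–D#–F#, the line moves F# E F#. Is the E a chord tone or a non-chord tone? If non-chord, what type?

The harmony at that moment is B major triad (B, D#, F#); E is not a chord tone.
It is approached by step down from F# and left by step up to F#.
Step away and step back to the same note — a neighbor tone (lower neighbor).

Non-chord tone — a neighbor tone.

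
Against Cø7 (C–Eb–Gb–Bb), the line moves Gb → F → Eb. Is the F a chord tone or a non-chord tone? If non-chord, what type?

The harmony at that moment is C half-diminished seventh chord (C, Eb, Gb, Bb); F is not a chord tone.
It is approached by step down from Gb and left by step down to Eb.
Step in, step out in the same direction — a passing tone.

Non-chord tone — a passing tone.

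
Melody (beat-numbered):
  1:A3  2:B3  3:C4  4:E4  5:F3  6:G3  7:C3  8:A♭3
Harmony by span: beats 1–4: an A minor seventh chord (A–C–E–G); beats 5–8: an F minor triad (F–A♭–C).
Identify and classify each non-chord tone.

B3 (beat 2) — passing tone; G3 (beat 6) — escape tone.

The harmony at that moment is A minor seventh chord (A, C, E, G); B3 is not a chord tone.
It is approached by step up from A3 and left by step up to C4.
Step in, step out in the same direction — a passing tone.
The harmony at that moment is F minor triad (F, A♭, C); G3 is not a chord tone.
It is approached by step up from F3 and left by leap down to C3.
Step in, leap out — an escape tone.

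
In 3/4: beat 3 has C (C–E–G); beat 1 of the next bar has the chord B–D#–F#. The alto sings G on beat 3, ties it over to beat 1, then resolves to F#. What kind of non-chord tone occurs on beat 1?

Suspension.

The harmony at that moment is B major triad (B, D#, F#); G is not a chord tone.
It is held over (the same pitch as the preceding G) and left by step down to F#.
Held over from the previous chord and resolving down by step — a suspension.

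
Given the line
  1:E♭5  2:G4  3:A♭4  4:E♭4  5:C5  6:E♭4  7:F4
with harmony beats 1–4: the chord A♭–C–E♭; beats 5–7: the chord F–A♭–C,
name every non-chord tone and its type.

G4 (beat 2) — appoggiatura; E♭4 (beat 6) — appoggiatura.

The harmony at that moment is A♭ major triad (A♭, C, E♭); G4 is not a chord tone.
It is approached by leap down from E♭5 and left by step up to A♭4.
Leap in, step out — an appoggiatura.
The harmony at that moment is F minor triad (F, A♭, C); E♭4 is not a chord tone.
It is approached by leap down from C5 and left by step up to F4.
Leap in, step out — an appoggiatura.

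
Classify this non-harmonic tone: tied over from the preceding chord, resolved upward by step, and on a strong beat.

Approach: by preparation — the pitch is first a chord tone, then held (tied or repeated) while the harmony changes under it. Departure: up by step. Metric position: strong.
A prepared dissonance that resolves upward by step — a retardation. (The same figure resolving downward would be a suspension.)

Retardation.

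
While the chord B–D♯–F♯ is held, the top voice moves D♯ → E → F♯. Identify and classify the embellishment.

E is a passing tone.

The harmony at that moment is B major triad (B, D♯, F♯); E is not a chord tone.
It is approached by step up from D♯ and left by step up to F♯.
Step in, step out in the same direction — a passing tone.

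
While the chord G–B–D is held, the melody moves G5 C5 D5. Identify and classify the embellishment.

The harmony at that moment is G major triad (G, B, D); C5 is not a chord tone.
It is approached by leap down from G5 and left by step up to D5.
Leap in, step out — an appoggiatura.

C5 is an appoggiatura.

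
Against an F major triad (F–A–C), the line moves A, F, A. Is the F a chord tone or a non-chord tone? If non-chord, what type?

Chord tone (the root of F major triad).

F major triad contains F, A, C; F is the root, so it is a chord tone.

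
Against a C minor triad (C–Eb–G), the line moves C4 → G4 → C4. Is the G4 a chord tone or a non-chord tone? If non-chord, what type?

Chord tone (the fifth of C minor triad).

C minor triad contains C, Eb, G; G is the fifth, so it is a chord tone.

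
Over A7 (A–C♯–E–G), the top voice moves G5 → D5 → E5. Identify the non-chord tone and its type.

D5 is an appoggiatura.

The harmony at that moment is A dominant seventh chord (A, C♯, E, G); D5 is not a chord tone.
It is approached by leap down from G5 and left by step up to E5.
Leap in, step out — an appoggiatura.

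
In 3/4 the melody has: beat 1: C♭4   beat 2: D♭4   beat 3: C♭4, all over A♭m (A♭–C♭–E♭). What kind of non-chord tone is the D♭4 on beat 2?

The harmony at that moment is A♭ minor triad (A♭, C♭, E♭); D♭4 is not a chord tone.
It is approached by step up from C♭4 and left by step down to C♭4.
Step away and step back to the same note — a neighbor tone (upper neighbor).

Upper neighbor tone.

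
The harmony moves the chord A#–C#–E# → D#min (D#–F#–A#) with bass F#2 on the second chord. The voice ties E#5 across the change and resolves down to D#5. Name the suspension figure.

7–6 suspension.

At the second chord the bass is F#2. The suspended E#5 lies a seventh above the bass; after resolving down by step to D#5, the interval above the bass becomes a sixth.
Suspension figures are named by those two intervals: 7–6.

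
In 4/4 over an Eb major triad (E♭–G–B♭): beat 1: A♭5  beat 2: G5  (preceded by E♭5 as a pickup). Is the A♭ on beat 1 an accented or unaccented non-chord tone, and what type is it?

Accented appoggiatura.

The harmony at that moment is E♭ major triad (E♭, G, B♭); A♭5 is not a chord tone.
It is approached by leap up from E♭5 and left by step down to G5.
Leap in, step out — an appoggiatura.
It falls on the downbeat, so it is accented.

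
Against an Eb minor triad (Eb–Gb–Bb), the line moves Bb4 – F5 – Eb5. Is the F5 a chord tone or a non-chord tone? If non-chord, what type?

The harmony at that moment is Eb minor triad (Eb, Gb, Bb); F5 is not a chord tone.
It is approached by leap up from Bb4 and left by step down to Eb5.
Leap in, step out — an appoggiatura.

Non-chord tone — an appoggiatura.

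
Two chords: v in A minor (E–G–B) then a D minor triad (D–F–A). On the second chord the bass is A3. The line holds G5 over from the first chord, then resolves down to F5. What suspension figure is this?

7–6 suspension.

At the second chord the bass is A3. The suspended G5 lies a seventh above the bass; after resolving down by step to F5, the interval above the bass becomes a sixth.
Suspension figures are named by those two intervals: 7–6.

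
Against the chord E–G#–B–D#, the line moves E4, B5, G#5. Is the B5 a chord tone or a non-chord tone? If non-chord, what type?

E major seventh chord contains E, G#, B, D#; B is the fifth, so it is a chord tone.

Chord tone (the fifth of E major seventh chord).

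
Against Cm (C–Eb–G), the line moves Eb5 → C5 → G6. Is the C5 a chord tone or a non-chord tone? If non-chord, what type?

Chord tone (the root of C minor triad).

C minor triad contains C, Eb, G; C is the root, so it is a chord tone.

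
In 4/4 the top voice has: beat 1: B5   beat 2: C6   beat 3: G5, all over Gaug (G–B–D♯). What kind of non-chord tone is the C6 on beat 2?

Escape tone.

The harmony at that moment is G augmented triad (G, B, D♯); C6 is not a chord tone.
It is approached by step up from B5 and left by leap down to G5.
Step in, leap out, on a weak beat — an escape tone.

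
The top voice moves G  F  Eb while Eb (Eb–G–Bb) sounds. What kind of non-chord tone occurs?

F is a passing tone.

The harmony at that moment is Eb major triad (Eb, G, Bb); F is not a chord tone.
It is approached by step down from G and left by step down to Eb.
Step in, step out in the same direction — a passing tone.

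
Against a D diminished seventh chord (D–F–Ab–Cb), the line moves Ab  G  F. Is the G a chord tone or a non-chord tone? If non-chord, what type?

The harmony at that moment is D diminished seventh chord (D, F, Ab, Cb); G is not a chord tone.
It is approached by step down from Ab and left by step down to F.
Step in, step out in the same direction — a passing tone.

Non-chord tone — a passing tone.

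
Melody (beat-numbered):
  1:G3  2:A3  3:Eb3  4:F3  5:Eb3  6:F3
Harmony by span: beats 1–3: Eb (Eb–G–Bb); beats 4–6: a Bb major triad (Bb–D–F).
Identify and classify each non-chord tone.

A3 (beat 2) — escape tone; Eb3 (beat 5) — neighbor tone.

The harmony at that moment is Eb major triad (Eb, G, Bb); A3 is not a chord tone.
It is approached by step up from G3 and left by leap down to Eb3.
Step in, leap out — an escape tone.
The harmony at that moment is Bb major triad (Bb, D, F); Eb3 is not a chord tone.
It is approached by step down from F3 and left by step up to F3.
Step away and step back to the same note — a neighbor tone (lower neighbor).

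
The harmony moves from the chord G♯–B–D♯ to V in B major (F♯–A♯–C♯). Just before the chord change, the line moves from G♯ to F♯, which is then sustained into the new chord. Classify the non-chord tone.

The harmony at that moment is G♯ minor triad (G♯, B, D♯); F♯ is not a chord tone.
It is approached by step down from G♯ and then sustained as the same pitch into the next harmony.
Arriving early and becoming a chord tone when the harmony changes — an anticipation.

F♯ is an anticipation.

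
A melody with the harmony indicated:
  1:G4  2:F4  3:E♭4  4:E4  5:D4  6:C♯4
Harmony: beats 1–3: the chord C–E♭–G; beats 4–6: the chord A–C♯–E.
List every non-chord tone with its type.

F4 (beat 2) — passing tone; D4 (beat 5) — passing tone.

The harmony at that moment is C minor triad (C, E♭, G); F4 is not a chord tone.
It is approached by step down from G4 and left by step down to E♭4.
Step in, step out in the same direction — a passing tone.
The harmony at that moment is A major triad (A, C♯, E); D4 is not a chord tone.
It is approached by step down from E4 and left by step down to C♯4.
Step in, step out in the same direction — a passing tone.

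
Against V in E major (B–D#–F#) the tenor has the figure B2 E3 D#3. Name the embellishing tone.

E3 is an appoggiatura.

The harmony at that moment is B major triad (B, D#, F#); E3 is not a chord tone.
It is approached by leap up from B2 and left by step down to D#3.
Leap in, step out — an appoggiatura.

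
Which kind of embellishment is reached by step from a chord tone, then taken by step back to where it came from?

Neighbor tone.

Approach: by step. Departure: by step in the opposite direction, back to the starting pitch.
Stepwise on both sides but reversing to return to the same chord tone — a neighbor tone. (Had it continued onward in the same direction it would be a passing tone instead.)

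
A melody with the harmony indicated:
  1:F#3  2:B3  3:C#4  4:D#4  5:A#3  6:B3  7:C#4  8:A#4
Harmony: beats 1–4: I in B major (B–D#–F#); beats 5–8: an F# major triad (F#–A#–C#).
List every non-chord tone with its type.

C#4 (beat 3) — passing tone; B3 (beat 6) — passing tone.

The harmony at that moment is B major triad (B, D#, F#); C#4 is not a chord tone.
It is approached by step up from B3 and left by step up to D#4.
Step in, step out in the same direction — a passing tone.
The harmony at that moment is F# major triad (F#, A#, C#); B3 is not a chord tone.
It is approached by step up from A#3 and left by step up to C#4.
Step in, step out in the same direction — a passing tone.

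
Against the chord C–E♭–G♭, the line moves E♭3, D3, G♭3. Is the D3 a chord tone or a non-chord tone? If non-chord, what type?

The harmony at that moment is C diminished triad (C, E♭, G♭); D3 is not a chord tone.
It is approached by step down from E♭3 and left by leap up to G♭3.
Step in, leap out — an escape tone.

Non-chord tone — an escape tone.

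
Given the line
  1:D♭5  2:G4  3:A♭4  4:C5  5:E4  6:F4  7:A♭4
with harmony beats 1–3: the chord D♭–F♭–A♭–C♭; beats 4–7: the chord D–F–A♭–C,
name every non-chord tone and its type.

G4 (beat 2) — appoggiatura; E4 (beat 5) — appoggiatura.

The harmony at that moment is D♭ minor seventh chord (D♭, F♭, A♭, C♭); G4 is not a chord tone.
It is approached by leap down from D♭5 and left by step up to A♭4.
Leap in, step out — an appoggiatura.
The harmony at that moment is D half-diminished seventh chord (D, F, A♭, C); E4 is not a chord tone.
It is approached by leap down from C5 and left by step up to F4.
Leap in, step out — an appoggiatura.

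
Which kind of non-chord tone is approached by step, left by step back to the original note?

Neighbor tone.

Approach: by step. Departure: by step in the opposite direction, back to the starting pitch.
Stepwise on both sides but reversing to return to the same chord tone — a neighbor tone. (Had it continued onward in the same direction it would be a passing tone instead.)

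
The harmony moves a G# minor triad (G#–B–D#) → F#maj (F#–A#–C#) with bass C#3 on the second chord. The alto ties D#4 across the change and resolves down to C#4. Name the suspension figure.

At the second chord the bass is C#3. The suspended D#4 lies a ninth above the bass; after resolving down by step to C#4, the interval above the bass becomes an octave.
Suspension figures are named by those two intervals: 9–8.

9–8 suspension.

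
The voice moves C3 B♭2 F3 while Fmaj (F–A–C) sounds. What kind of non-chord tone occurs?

The harmony at that moment is F major triad (F, A, C); B♭2 is not a chord tone.
It is approached by step down from C3 and left by leap up to F3.
Step in, leap out — an escape tone.

B♭2 is an escape tone.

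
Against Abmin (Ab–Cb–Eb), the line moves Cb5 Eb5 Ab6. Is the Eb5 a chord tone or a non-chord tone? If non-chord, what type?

Ab minor triad contains Ab, Cb, Eb; Eb is the fifth, so it is a chord tone.

Chord tone (the fifth of Ab minor triad).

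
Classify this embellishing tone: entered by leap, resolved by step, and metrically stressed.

Appoggiatura.

Approach: by leap. Departure: by step. Metric position: strong.
Leap in, step out, in a metrically strong position — an appoggiatura. (It is the mirror image of the escape tone, which steps in and leaps out from a weak position.)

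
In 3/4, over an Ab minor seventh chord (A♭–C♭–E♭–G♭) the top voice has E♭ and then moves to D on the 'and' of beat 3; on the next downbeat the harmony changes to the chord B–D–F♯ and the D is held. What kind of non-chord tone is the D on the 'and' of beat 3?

Anticipation.

The harmony at that moment is A♭ minor seventh chord (A♭, C♭, E♭, G♭); D is not a chord tone.
It is approached by step down from E♭ and then sustained as the same pitch into the next harmony.
Arriving early and becoming a chord tone when the harmony changes — an anticipation.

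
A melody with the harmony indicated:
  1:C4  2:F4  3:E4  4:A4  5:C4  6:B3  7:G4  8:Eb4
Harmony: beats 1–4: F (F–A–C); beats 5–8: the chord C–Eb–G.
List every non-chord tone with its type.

The harmony at that moment is F major triad (F, A, C); E4 is not a chord tone.
It is approached by step down from F4 and left by leap up to A4.
Step in, leap out — an escape tone.
The harmony at that moment is C minor triad (C, Eb, G); B3 is not a chord tone.
It is approached by step down from C4 and left by leap up to G4.
Step in, leap out — an escape tone.

E4 (beat 3) — escape tone; B3 (beat 6) — escape tone.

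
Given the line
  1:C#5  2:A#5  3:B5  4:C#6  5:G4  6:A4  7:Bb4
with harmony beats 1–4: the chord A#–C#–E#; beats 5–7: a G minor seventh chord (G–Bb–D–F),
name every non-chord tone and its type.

B5 (beat 3) — passing tone; A4 (beat 6) — passing tone.

The harmony at that moment is A# minor triad (A#, C#, E#); B5 is not a chord tone.
It is approached by step up from A#5 and left by step up to C#6.
Step in, step out in the same direction — a passing tone.
The harmony at that moment is G minor seventh chord (G, Bb, D, F); A4 is not a chord tone.
It is approached by step up from G4 and left by step up to Bb4.
Step in, step out in the same direction — a passing tone.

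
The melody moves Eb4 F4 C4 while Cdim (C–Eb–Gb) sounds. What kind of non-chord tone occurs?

The harmony at that moment is C diminished triad (C, Eb, Gb); F4 is not a chord tone.
It is approached by step up from Eb4 and left by leap down to C4.
Step in, leap out — an escape tone.

F4 is an escape tone.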